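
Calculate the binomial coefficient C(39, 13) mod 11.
1

Using Lucas' theorem:
Write n=39 and k=13 in base 11:
n in base 11: [3, 6]
k in base 11: [1, 2]
C(39,13) mod 11 = ∏ C(n_i, k_i) mod 11
Digit binomials (mod 11): C(3,1) = 3; C(6,2) = 15 ≡ 4
Product: 3 × 4 = 12 ≡ 1 (mod 11)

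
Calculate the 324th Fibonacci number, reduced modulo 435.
378

Matrix identity: Q^n = [[F_(n+1), F_n], [F_n, F_(n-1)]] with Q = [[1,1],[1,0]].
n = 324 = 101000100₂. Square-and-multiply, entries mod 435:
Q^1 = [[1,1],[1,0]]
Q^2 = (Q^1)² = [[2,1],[1,1]]
Q^5 = (Q^2)²·Q = [[8,5],[5,3]]
Q^10 = (Q^5)² = [[89,55],[55,34]]
Q^20 = (Q^10)² = [[71,240],[240,266]]
Q^40 = (Q^20)² = [[1,405],[405,31]]
Q^81 = (Q^40)²·Q = [[376,31],[31,345]]
Q^162 = (Q^81)² = [[92,166],[166,361]]
Q^324 = (Q^162)² = [[350,378],[378,407]]
F_324 mod 435 = Q^324[0][1] = 378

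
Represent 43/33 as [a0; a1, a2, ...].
[1; 3, 3, 3]

Euclidean algorithm steps:
43 = 1 × 33 + 10
33 = 3 × 10 + 3
10 = 3 × 3 + 1
3 = 3 × 1 + 0
Continued fraction: [1; 3, 3, 3]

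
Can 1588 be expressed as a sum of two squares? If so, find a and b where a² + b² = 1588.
12² + 38² (a=12, b=38)

Factorization: 1588 = 2^2 × 397
By Fermat: n is sum of two squares iff every prime p ≡ 3 (mod 4) appears to even power.
All primes ≡ 3 (mod 4) appear to even power.
Search a = 0, 1, 2, … for 1588 - a² a perfect square: first hit at a = 12: 1588 - 144 = 1444 = 38².
1588 = 12² + 38² = 144 + 1444 ✓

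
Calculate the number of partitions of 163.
142798995930

p(n) counts ways to write n as a sum of positive integers (order ignored).
Euler's pentagonal recurrence: p(k) = p(k-1) + p(k-2) - p(k-5) - p(k-7) + p(k-12) + p(k-15) - ... (offsets j(3j∓1)/2, signs ++--, p(0)=1, p(<0)=0).
DP table for k = 0..162: p(0)=1, p(1)=1, p(2)=2, p(3)=3, p(4)=5, p(5)=7, p(6)=11, p(7)=15, p(8)=22, p(9)=30, p(10)=42, p(11)=56, p(12)=77, p(13)=101, p(14)=135, p(15)=176, p(16)=231, p(17)=297, p(18)=385, p(19)=490, p(20)=627, p(21)=792, p(22)=1002, p(23)=1255, p(24)=1575, p(25)=1958, p(26)=2436, p(27)=3010, p(28)=3718, p(29)=4565, p(30)=5604, p(31)=6842, p(32)=8349, p(33)=10143, p(34)=12310, p(35)=14883, p(36)=17977, p(37)=21637, p(38)=26015, p(39)=31185, p(40)=37338, p(41)=44583, p(42)=53174, p(43)=63261, p(44)=75175, p(45)=89134, p(46)=105558, p(47)=124754, p(48)=147273, p(49)=173525, p(50)=204226, p(51)=239943, p(52)=281589, p(53)=329931, p(54)=386155, p(55)=451276, p(56)=526823, p(57)=614154, p(58)=715220, p(59)=831820, p(60)=966467, p(61)=1121505, p(62)=1300156, p(63)=1505499, p(64)=1741630, p(65)=2012558, p(66)=2323520, p(67)=2679689, p(68)=3087735, p(69)=3554345, p(70)=4087968, p(71)=4697205, p(72)=5392783, p(73)=6185689, p(74)=7089500, p(75)=8118264, p(76)=9289091, p(77)=10619863, p(78)=12132164, p(79)=13848650, p(80)=15796476, p(81)=18004327, p(82)=20506255, p(83)=23338469, p(84)=26543660, p(85)=30167357, p(86)=34262962, p(87)=38887673, p(88)=44108109, p(89)=49995925, p(90)=56634173, p(91)=64112359, p(92)=72533807, p(93)=82010177, p(94)=92669720, p(95)=104651419, p(96)=118114304, p(97)=133230930, p(98)=150198136, p(99)=169229875, p(100)=190569292, p(101)=214481126, p(102)=241265379, p(103)=271248950, p(104)=304801365, p(105)=342325709, p(106)=384276336, p(107)=431149389, p(108)=483502844, p(109)=541946240, p(110)=607163746, p(111)=679903203, p(112)=761002156, p(113)=851376628, p(114)=952050665, p(115)=1064144451, p(116)=1188908248, p(117)=1327710076, p(118)=1482074143, p(119)=1653668665, p(120)=1844349560, p(121)=2056148051, p(122)=2291320912, p(123)=2552338241, p(124)=2841940500, p(125)=3163127352, p(126)=3519222692, p(127)=3913864295, p(128)=4351078600, p(129)=4835271870, p(130)=5371315400, p(131)=5964539504, p(132)=6620830889, p(133)=7346629512, p(134)=8149040695, p(135)=9035836076, p(136)=10015581680, p(137)=11097645016, p(138)=12292341831, p(139)=13610949895, p(140)=15065878135, p(141)=16670689208, p(142)=18440293320, p(143)=20390982757, p(144)=22540654445, p(145)=24908858009, p(146)=27517052599, p(147)=30388671978, p(148)=33549419497, p(149)=37027355200, p(150)=40853235313, p(151)=45060624582, p(152)=49686288421, p(153)=54770336324, p(154)=60356673280, p(155)=66493182097, p(156)=73232243759, p(157)=80630964769, p(158)=88751778802, p(159)=97662728555, p(160)=107438159466, p(161)=118159068427, p(162)=129913904637.
Final step: p(163) = p(162) + p(161) - p(158) - p(156) + p(151) + p(148) - p(141) - p(137) + p(128) + p(123) - p(112) - p(106) + p(93) + p(86) - p(71) - p(63) + p(46) + p(37) - p(18) - p(8)
= 129913904637 + 118159068427 - 88751778802 - 73232243759 + 45060624582 + 33549419497 - 16670689208 - 11097645016 + 4351078600 + 2552338241 - 761002156 - 384276336 + 82010177 + 34262962 - 4697205 - 1505499 + 105558 + 21637 - 385 - 22
= 142798995930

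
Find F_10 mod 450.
55

Matrix identity: Q^n = [[F_(n+1), F_n], [F_n, F_(n-1)]] with Q = [[1,1],[1,0]].
n = 10 = 1010₂. Square-and-multiply, entries mod 450:
Q^1 = [[1,1],[1,0]]
Q^2 = (Q^1)² = [[2,1],[1,1]]
Q^5 = (Q^2)²·Q = [[8,5],[5,3]]
Q^10 = (Q^5)² = [[89,55],[55,34]]
F_10 mod 450 = Q^10[0][1] = 55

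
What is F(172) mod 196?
95

Matrix identity: Q^n = [[F_(n+1), F_n], [F_n, F_(n-1)]] with Q = [[1,1],[1,0]].
n = 172 = 10101100₂. Square-and-multiply, entries mod 196:
Q^1 = [[1,1],[1,0]]
Q^2 = (Q^1)² = [[2,1],[1,1]]
Q^5 = (Q^2)²·Q = [[8,5],[5,3]]
Q^10 = (Q^5)² = [[89,55],[55,34]]
Q^21 = (Q^10)²·Q = [[71,166],[166,101]]
Q^43 = (Q^21)²·Q = [[193,61],[61,132]]
Q^86 = (Q^43)² = [[6,29],[29,173]]
Q^172 = (Q^86)² = [[93,95],[95,194]]
F_172 mod 196 = Q^172[0][1] = 95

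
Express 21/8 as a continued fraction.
[2; 1, 1, 1, 2]

Euclidean algorithm steps:
21 = 2 × 8 + 5
8 = 1 × 5 + 3
5 = 1 × 3 + 2
3 = 1 × 2 + 1
2 = 2 × 1 + 0
Continued fraction: [2; 1, 1, 1, 2]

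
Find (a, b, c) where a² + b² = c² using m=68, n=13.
(4455, 1768, 4793)

Euclid's formula: a = m² - n², b = 2mn, c = m² + n²
m = 68, n = 13
a = 68² - 13² = 4624 - 169 = 4455
b = 2 × 68 × 13 = 1768
c = 68² + 13² = 4624 + 169 = 4793
Verification: 4455² + 1768² = 19847025 + 3125824 = 22972849 = 4793² ✓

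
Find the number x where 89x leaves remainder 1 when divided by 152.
41

gcd(89, 152) = 1, so the inverse exists.
Extended Euclidean algorithm on (152, 89):
152 = 1 × 89 + 63  ⟹  63 = (1)·152 + (-1)·89
89 = 1 × 63 + 26  ⟹  26 = (-1)·152 + (2)·89
63 = 2 × 26 + 11  ⟹  11 = (3)·152 + (-5)·89
26 = 2 × 11 + 4  ⟹  4 = (-7)·152 + (12)·89
11 = 2 × 4 + 3  ⟹  3 = (17)·152 + (-29)·89
4 = 1 × 3 + 1  ⟹  1 = (-24)·152 + (41)·89
So (41)·89 ≡ 1 (mod 152), i.e. 89^(-1) ≡ 41 (mod 152).
Check: 89 × 41 = 3649 ≡ 1 (mod 152)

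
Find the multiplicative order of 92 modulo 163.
162

163 is prime, so ord(92) divides φ(163) = 162.
Divisors of 162: 1, 2, 3, 6, 9, 18, 27, 54, 81, 162.
Repeated squaring: 92^1 ≡ 92, 92^2 ≡ 151, 92^4 ≡ 144, 92^8 ≡ 35, 92^16 ≡ 84, 92^32 ≡ 47, 92^64 ≡ 90, 92^128 ≡ 113 (mod 163).
Test 92^d mod 163 for each divisor d in increasing order:
92^1 ≡ 92
92^2 ≡ 151
92^3 = 92^2·92^1 ≡ 37
92^6 = 92^4·92^2 ≡ 65
92^9 = 92^8·92^1 ≡ 123
92^18 = 92^16·92^2 ≡ 133
92^27 = 92^16·92^8·92^2·92^1 ≡ 59
92^54 = 92^32·92^16·92^4·92^2 ≡ 58
92^81 = 92^64·92^16·92^1 ≡ 162
92^162 = 92^128·92^32·92^2 ≡ 1  ← first divisor giving 1
The order is 162.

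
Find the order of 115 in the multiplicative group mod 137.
17

137 is prime, so ord(115) divides φ(137) = 136.
Divisors of 136: 1, 2, 4, 8, 17, 34, 68, 136.
Repeated squaring: 115^1 ≡ 115, 115^2 ≡ 73, 115^4 ≡ 123, 115^8 ≡ 59, 115^16 ≡ 56, 115^32 ≡ 122, 115^64 ≡ 88, 115^128 ≡ 72 (mod 137).
Test 115^d mod 137 for each divisor d in increasing order:
115^1 ≡ 115
115^2 ≡ 73
115^4 ≡ 123
115^8 ≡ 59
115^17 = 115^16·115^1 ≡ 1  ← first divisor giving 1
The order is 17.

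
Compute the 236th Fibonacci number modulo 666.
465

Matrix identity: Q^n = [[F_(n+1), F_n], [F_n, F_(n-1)]] with Q = [[1,1],[1,0]].
n = 236 = 11101100₂. Square-and-multiply, entries mod 666:
Q^1 = [[1,1],[1,0]]
Q^3 = (Q^1)²·Q = [[3,2],[2,1]]
Q^7 = (Q^3)²·Q = [[21,13],[13,8]]
Q^14 = (Q^7)² = [[610,377],[377,233]]
Q^29 = (Q^14)²·Q = [[206,77],[77,129]]
Q^59 = (Q^29)²·Q = [[234,413],[413,487]]
Q^118 = (Q^59)² = [[217,71],[71,146]]
Q^236 = (Q^118)² = [[182,465],[465,383]]
F_236 mod 666 = Q^236[0][1] = 465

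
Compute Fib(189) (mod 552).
2

Matrix identity: Q^n = [[F_(n+1), F_n], [F_n, F_(n-1)]] with Q = [[1,1],[1,0]].
n = 189 = 10111101₂. Square-and-multiply, entries mod 552:
Q^1 = [[1,1],[1,0]]
Q^2 = (Q^1)² = [[2,1],[1,1]]
Q^5 = (Q^2)²·Q = [[8,5],[5,3]]
Q^11 = (Q^5)²·Q = [[144,89],[89,55]]
Q^23 = (Q^11)²·Q = [[0,505],[505,47]]
Q^47 = (Q^23)²·Q = [[0,1],[1,551]]
Q^94 = (Q^47)² = [[1,551],[551,2]]
Q^189 = (Q^94)²·Q = [[551,2],[2,549]]
F_189 mod 552 = Q^189[0][1] = 2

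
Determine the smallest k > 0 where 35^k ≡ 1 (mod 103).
102

103 is prime, so ord(35) divides φ(103) = 102.
Divisors of 102: 1, 2, 3, 6, 17, 34, 51, 102.
Repeated squaring: 35^1 ≡ 35, 35^2 ≡ 92, 35^4 ≡ 18, 35^8 ≡ 15, 35^16 ≡ 19, 35^32 ≡ 52, 35^64 ≡ 26 (mod 103).
Test 35^d mod 103 for each divisor d in increasing order:
35^1 ≡ 35
35^2 ≡ 92
35^3 = 35^2·35^1 ≡ 27
35^6 = 35^4·35^2 ≡ 8
35^17 = 35^16·35^1 ≡ 47
35^34 = 35^32·35^2 ≡ 46
35^51 = 35^32·35^16·35^2·35^1 ≡ 102
35^102 = 35^64·35^32·35^4·35^2 ≡ 1  ← first divisor giving 1
The order is 102.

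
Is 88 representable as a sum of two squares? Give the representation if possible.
Not possible

Factorization: 88 = 2^3 × 11
By Fermat: n is sum of two squares iff every prime p ≡ 3 (mod 4) appears to even power.
Prime(s) ≡ 3 (mod 4) with odd exponent: [(11, 1)]
Therefore 88 cannot be expressed as a² + b².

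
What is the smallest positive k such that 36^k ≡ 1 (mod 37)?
2

37 is prime, so ord(36) divides φ(37) = 36.
Divisors of 36: 1, 2, 3, 4, 6, 9, 12, 18, 36.
Repeated squaring: 36^1 ≡ 36, 36^2 ≡ 1, 36^4 ≡ 1, 36^8 ≡ 1, 36^16 ≡ 1, 36^32 ≡ 1 (mod 37).
Test 36^d mod 37 for each divisor d in increasing order:
36^1 ≡ 36
36^2 ≡ 1  ← first divisor giving 1
The order is 2.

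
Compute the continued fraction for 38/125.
[0; 3, 3, 2, 5]

Euclidean algorithm steps:
38 = 0 × 125 + 38
125 = 3 × 38 + 11
38 = 3 × 11 + 5
11 = 2 × 5 + 1
5 = 5 × 1 + 0
Continued fraction: [0; 3, 3, 2, 5]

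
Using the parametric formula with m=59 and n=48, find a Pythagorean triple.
(1177, 5664, 5785)

Euclid's formula: a = m² - n², b = 2mn, c = m² + n²
m = 59, n = 48
a = 59² - 48² = 3481 - 2304 = 1177
b = 2 × 59 × 48 = 5664
c = 59² + 48² = 3481 + 2304 = 5785
Verification: 1177² + 5664² = 1385329 + 32080896 = 33466225 = 5785² ✓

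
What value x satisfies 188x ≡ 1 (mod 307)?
178

gcd(188, 307) = 1, so the inverse exists.
Extended Euclidean algorithm on (307, 188):
307 = 1 × 188 + 119  ⟹  119 = (1)·307 + (-1)·188
188 = 1 × 119 + 69  ⟹  69 = (-1)·307 + (2)·188
119 = 1 × 69 + 50  ⟹  50 = (2)·307 + (-3)·188
69 = 1 × 50 + 19  ⟹  19 = (-3)·307 + (5)·188
50 = 2 × 19 + 12  ⟹  12 = (8)·307 + (-13)·188
19 = 1 × 12 + 7  ⟹  7 = (-11)·307 + (18)·188
12 = 1 × 7 + 5  ⟹  5 = (19)·307 + (-31)·188
7 = 1 × 5 + 2  ⟹  2 = (-30)·307 + (49)·188
5 = 2 × 2 + 1  ⟹  1 = (79)·307 + (-129)·188
So (-129)·188 ≡ 1 (mod 307), i.e. 188^(-1) ≡ -129 ≡ 178 (mod 307).
Check: 188 × 178 = 33464 ≡ 1 (mod 307)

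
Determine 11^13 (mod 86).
47

Repeated squaring. Binary of 13 = 1101.
11^1 ≡ 11 (mod 86); 11^2 ≡ 35 (mod 86); 11^4 ≡ 21 (mod 86); 11^8 ≡ 11 (mod 86)
11^13 = 11^1 × 11^4 × 11^8 ≡ 47 (mod 86)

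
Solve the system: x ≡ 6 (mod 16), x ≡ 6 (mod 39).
6

Using Chinese Remainder Theorem:
M = 16 × 39 = 624
M1 = 39, M2 = 16
y1 = 39^(-1) mod 16 = 7
y2 = 16^(-1) mod 39 = 22
x = (6×39×7 + 6×16×22) mod 624 = 6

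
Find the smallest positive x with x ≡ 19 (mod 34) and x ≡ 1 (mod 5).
121

Using Chinese Remainder Theorem:
M = 34 × 5 = 170
M1 = 5, M2 = 34
y1 = 5^(-1) mod 34 = 7
y2 = 34^(-1) mod 5 = 4
x = (19×5×7 + 1×34×4) mod 170 = 121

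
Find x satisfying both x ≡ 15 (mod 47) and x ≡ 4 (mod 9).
391

Using Chinese Remainder Theorem:
M = 47 × 9 = 423
M1 = 9, M2 = 47
y1 = 9^(-1) mod 47 = 21
y2 = 47^(-1) mod 9 = 5
x = (15×9×21 + 4×47×5) mod 423 = 391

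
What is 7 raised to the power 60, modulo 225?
1

Repeated squaring. Binary of 60 = 111100.
7^1 ≡ 7 (mod 225); 7^2 ≡ 49 (mod 225); 7^4 ≡ 151 (mod 225); 7^8 ≡ 76 (mod 225); 7^16 ≡ 151 (mod 225); 7^32 ≡ 76 (mod 225)
7^60 = 7^4 × 7^8 × 7^16 × 7^32 ≡ 1 (mod 225)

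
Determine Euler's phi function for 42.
12

42 = 2 × 3 × 7
φ(n) = n × ∏(1 - 1/p) for each prime p dividing n
φ(42) = 42 × (1 - 1/2) × (1 - 1/3) × (1 - 1/7) = 12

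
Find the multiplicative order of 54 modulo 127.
42

127 is prime, so ord(54) divides φ(127) = 126.
Divisors of 126: 1, 2, 3, 6, 7, 9, 14, 18, 21, 42, 63, 126.
Repeated squaring: 54^1 ≡ 54, 54^2 ≡ 122, 54^4 ≡ 25, 54^8 ≡ 117, 54^16 ≡ 100, 54^32 ≡ 94, 54^64 ≡ 73 (mod 127).
Test 54^d mod 127 for each divisor d in increasing order:
54^1 ≡ 54
54^2 ≡ 122
54^3 = 54^2·54^1 ≡ 111
54^6 = 54^4·54^2 ≡ 2
54^7 = 54^4·54^2·54^1 ≡ 108
54^9 = 54^8·54^1 ≡ 95
54^14 = 54^8·54^4·54^2 ≡ 107
54^18 = 54^16·54^2 ≡ 8
54^21 = 54^16·54^4·54^1 ≡ 126
54^42 = 54^32·54^8·54^2 ≡ 1  ← first divisor giving 1
The order is 42.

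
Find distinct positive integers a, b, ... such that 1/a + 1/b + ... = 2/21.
1/11 + 1/231

Greedy algorithm:
2/21: ceiling(21/2) = 11, use 1/11
1/231: ceiling(231/1) = 231, use 1/231
Result: 2/21 = 1/11 + 1/231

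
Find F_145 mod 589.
191

Matrix identity: Q^n = [[F_(n+1), F_n], [F_n, F_(n-1)]] with Q = [[1,1],[1,0]].
n = 145 = 10010001₂. Square-and-multiply, entries mod 589:
Q^1 = [[1,1],[1,0]]
Q^2 = (Q^1)² = [[2,1],[1,1]]
Q^4 = (Q^2)² = [[5,3],[3,2]]
Q^9 = (Q^4)²·Q = [[55,34],[34,21]]
Q^18 = (Q^9)² = [[58,228],[228,419]]
Q^36 = (Q^18)² = [[571,380],[380,191]]
Q^72 = (Q^36)² = [[419,361],[361,58]]
Q^145 = (Q^72)²·Q = [[400,191],[191,209]]
F_145 mod 589 = Q^145[0][1] = 191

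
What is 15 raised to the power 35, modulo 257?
34

Repeated squaring. Binary of 35 = 100011.
15^1 ≡ 15 (mod 257); 15^2 ≡ 225 (mod 257); 15^4 ≡ 253 (mod 257); 15^8 ≡ 16 (mod 257); 15^16 ≡ 256 (mod 257); 15^32 ≡ 1 (mod 257)
15^35 = 15^1 × 15^2 × 15^32 ≡ 34 (mod 257)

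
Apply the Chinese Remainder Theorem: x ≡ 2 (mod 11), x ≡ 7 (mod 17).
24

Using Chinese Remainder Theorem:
M = 11 × 17 = 187
M1 = 17, M2 = 11
y1 = 17^(-1) mod 11 = 2
y2 = 11^(-1) mod 17 = 14
x = (2×17×2 + 7×11×14) mod 187 = 24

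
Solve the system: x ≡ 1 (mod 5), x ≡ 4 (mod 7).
11

Using Chinese Remainder Theorem:
M = 5 × 7 = 35
M1 = 7, M2 = 5
y1 = 7^(-1) mod 5 = 3
y2 = 5^(-1) mod 7 = 3
x = (1×7×3 + 4×5×3) mod 35 = 11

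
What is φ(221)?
192

221 = 13 × 17
φ(n) = n × ∏(1 - 1/p) for each prime p dividing n
φ(221) = 221 × (1 - 1/13) × (1 - 1/17) = 192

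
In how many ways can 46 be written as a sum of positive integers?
105558

p(n) counts ways to write n as a sum of positive integers (order ignored).
Euler's pentagonal recurrence: p(k) = p(k-1) + p(k-2) - p(k-5) - p(k-7) + p(k-12) + p(k-15) - ... (offsets j(3j∓1)/2, signs ++--, p(0)=1, p(<0)=0).
DP table for k = 0..45: p(0)=1, p(1)=1, p(2)=2, p(3)=3, p(4)=5, p(5)=7, p(6)=11, p(7)=15, p(8)=22, p(9)=30, p(10)=42, p(11)=56, p(12)=77, p(13)=101, p(14)=135, p(15)=176, p(16)=231, p(17)=297, p(18)=385, p(19)=490, p(20)=627, p(21)=792, p(22)=1002, p(23)=1255, p(24)=1575, p(25)=1958, p(26)=2436, p(27)=3010, p(28)=3718, p(29)=4565, p(30)=5604, p(31)=6842, p(32)=8349, p(33)=10143, p(34)=12310, p(35)=14883, p(36)=17977, p(37)=21637, p(38)=26015, p(39)=31185, p(40)=37338, p(41)=44583, p(42)=53174, p(43)=63261, p(44)=75175, p(45)=89134.
Final step: p(46) = p(45) + p(44) - p(41) - p(39) + p(34) + p(31) - p(24) - p(20) + p(11) + p(6)
= 89134 + 75175 - 44583 - 31185 + 12310 + 6842 - 1575 - 627 + 56 + 11
= 105558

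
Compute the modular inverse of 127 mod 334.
263

gcd(127, 334) = 1, so the inverse exists.
Extended Euclidean algorithm on (334, 127):
334 = 2 × 127 + 80  ⟹  80 = (1)·334 + (-2)·127
127 = 1 × 80 + 47  ⟹  47 = (-1)·334 + (3)·127
80 = 1 × 47 + 33  ⟹  33 = (2)·334 + (-5)·127
47 = 1 × 33 + 14  ⟹  14 = (-3)·334 + (8)·127
33 = 2 × 14 + 5  ⟹  5 = (8)·334 + (-21)·127
14 = 2 × 5 + 4  ⟹  4 = (-19)·334 + (50)·127
5 = 1 × 4 + 1  ⟹  1 = (27)·334 + (-71)·127
So (-71)·127 ≡ 1 (mod 334), i.e. 127^(-1) ≡ -71 ≡ 263 (mod 334).
Check: 127 × 263 = 33401 ≡ 1 (mod 334)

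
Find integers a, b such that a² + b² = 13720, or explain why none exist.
Not possible

Factorization: 13720 = 2^3 × 5 × 7^3
By Fermat: n is sum of two squares iff every prime p ≡ 3 (mod 4) appears to even power.
Prime(s) ≡ 3 (mod 4) with odd exponent: [(7, 3)]
Therefore 13720 cannot be expressed as a² + b².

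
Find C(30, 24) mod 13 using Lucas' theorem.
0

Using Lucas' theorem:
Write n=30 and k=24 in base 13:
n in base 13: [2, 4]
k in base 13: [1, 11]
C(30,24) mod 13 = ∏ C(n_i, k_i) mod 13
Digit binomials (mod 13): C(2,1) = 2; C(4,11) = 0 (k_i > n_i)
Product: 2 × 0 = 0 ≡ 0 (mod 13)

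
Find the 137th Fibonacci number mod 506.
13

Matrix identity: Q^n = [[F_(n+1), F_n], [F_n, F_(n-1)]] with Q = [[1,1],[1,0]].
n = 137 = 10001001₂. Square-and-multiply, entries mod 506:
Q^1 = [[1,1],[1,0]]
Q^2 = (Q^1)² = [[2,1],[1,1]]
Q^4 = (Q^2)² = [[5,3],[3,2]]
Q^8 = (Q^4)² = [[34,21],[21,13]]
Q^17 = (Q^8)²·Q = [[54,79],[79,481]]
Q^34 = (Q^17)² = [[49,267],[267,288]]
Q^68 = (Q^34)² = [[320,417],[417,409]]
Q^137 = (Q^68)²·Q = [[406,13],[13,393]]
F_137 mod 506 = Q^137[0][1] = 13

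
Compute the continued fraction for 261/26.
[10; 26]

Euclidean algorithm steps:
261 = 10 × 26 + 1
26 = 26 × 1 + 0
Continued fraction: [10; 26]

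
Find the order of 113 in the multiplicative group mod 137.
136

137 is prime, so ord(113) divides φ(137) = 136.
Divisors of 136: 1, 2, 4, 8, 17, 34, 68, 136.
Repeated squaring: 113^1 ≡ 113, 113^2 ≡ 28, 113^4 ≡ 99, 113^8 ≡ 74, 113^16 ≡ 133, 113^32 ≡ 16, 113^64 ≡ 119, 113^128 ≡ 50 (mod 137).
Test 113^d mod 137 for each divisor d in increasing order:
113^1 ≡ 113
113^2 ≡ 28
113^4 ≡ 99
113^8 ≡ 74
113^17 = 113^16·113^1 ≡ 96
113^34 = 113^32·113^2 ≡ 37
113^68 = 113^64·113^4 ≡ 136
113^136 = 113^128·113^8 ≡ 1  ← first divisor giving 1
The order is 136.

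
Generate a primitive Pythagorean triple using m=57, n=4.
(3233, 456, 3265)

Euclid's formula: a = m² - n², b = 2mn, c = m² + n²
m = 57, n = 4
a = 57² - 4² = 3249 - 16 = 3233
b = 2 × 57 × 4 = 456
c = 57² + 4² = 3249 + 16 = 3265
Verification: 3233² + 456² = 10452289 + 207936 = 10660225 = 3265² ✓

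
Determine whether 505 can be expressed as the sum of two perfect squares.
8² + 21² (a=8, b=21)

Factorization: 505 = 5 × 101
By Fermat: n is sum of two squares iff every prime p ≡ 3 (mod 4) appears to even power.
All primes ≡ 3 (mod 4) appear to even power.
Search a = 0, 1, 2, … for 505 - a² a perfect square: first hit at a = 8: 505 - 64 = 441 = 21².
505 = 8² + 21² = 64 + 441 ✓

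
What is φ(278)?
138

278 = 2 × 139
φ(n) = n × ∏(1 - 1/p) for each prime p dividing n
φ(278) = 278 × (1 - 1/2) × (1 - 1/139) = 138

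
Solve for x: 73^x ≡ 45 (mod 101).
42

Baby-step giant-step with step n = ⌈√101⌉ = 11.
Baby steps 73^j mod 101 (j:value) for j=0..10: 0:1, 1:73, 2:77, 3:66, 4:71, 5:32, 6:13, 7:40, 8:92, 9:50, 10:14.
Giant-step multiplier: 73^(-11) ≡ 73^(100-11) = 73^89 ≡ 59 (mod 101).
Giant steps γ_i = 45·59^i mod 101: γ_0=45, γ_1=29, γ_2=95, γ_3=50 (in table at j=9).
x = i·n + j = 3·11 + 9 = 42.
Check: 73^42 ≡ 45 (mod 101).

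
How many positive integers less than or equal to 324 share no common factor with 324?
108

324 = 2^2 × 3^4
φ(n) = n × ∏(1 - 1/p) for each prime p dividing n
φ(324) = 324 × (1 - 1/2) × (1 - 1/3) = 108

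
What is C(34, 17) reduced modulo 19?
0

Using Lucas' theorem:
Write n=34 and k=17 in base 19:
n in base 19: [1, 15]
k in base 19: [0, 17]
C(34,17) mod 19 = ∏ C(n_i, k_i) mod 19
Digit binomials (mod 19): C(1,0) = 1; C(15,17) = 0 (k_i > n_i)
Product: 1 × 0 = 0 ≡ 0 (mod 19)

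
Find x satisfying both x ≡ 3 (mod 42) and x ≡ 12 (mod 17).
675

Using Chinese Remainder Theorem:
M = 42 × 17 = 714
M1 = 17, M2 = 42
y1 = 17^(-1) mod 42 = 5
y2 = 42^(-1) mod 17 = 15
x = (3×17×5 + 12×42×15) mod 714 = 675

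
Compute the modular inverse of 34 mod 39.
31

gcd(34, 39) = 1, so the inverse exists.
Extended Euclidean algorithm on (39, 34):
39 = 1 × 34 + 5  ⟹  5 = (1)·39 + (-1)·34
34 = 6 × 5 + 4  ⟹  4 = (-6)·39 + (7)·34
5 = 1 × 4 + 1  ⟹  1 = (7)·39 + (-8)·34
So (-8)·34 ≡ 1 (mod 39), i.e. 34^(-1) ≡ -8 ≡ 31 (mod 39).
Check: 34 × 31 = 1054 ≡ 1 (mod 39)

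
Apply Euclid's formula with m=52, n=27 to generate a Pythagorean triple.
(1975, 2808, 3433)

Euclid's formula: a = m² - n², b = 2mn, c = m² + n²
m = 52, n = 27
a = 52² - 27² = 2704 - 729 = 1975
b = 2 × 52 × 27 = 2808
c = 52² + 27² = 2704 + 729 = 3433
Verification: 1975² + 2808² = 3900625 + 7884864 = 11785489 = 3433² ✓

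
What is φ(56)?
24

56 = 2^3 × 7
φ(n) = n × ∏(1 - 1/p) for each prime p dividing n
φ(56) = 56 × (1 - 1/2) × (1 - 1/7) = 24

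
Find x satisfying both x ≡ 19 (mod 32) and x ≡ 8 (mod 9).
179

Using Chinese Remainder Theorem:
M = 32 × 9 = 288
M1 = 9, M2 = 32
y1 = 9^(-1) mod 32 = 25
y2 = 32^(-1) mod 9 = 2
x = (19×9×25 + 8×32×2) mod 288 = 179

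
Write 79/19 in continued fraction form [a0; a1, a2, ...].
[4; 6, 3]

Euclidean algorithm steps:
79 = 4 × 19 + 3
19 = 6 × 3 + 1
3 = 3 × 1 + 0
Continued fraction: [4; 6, 3]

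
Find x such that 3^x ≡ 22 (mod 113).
86

Baby-step giant-step with step n = ⌈√113⌉ = 11.
Baby steps 3^j mod 113 (j:value) for j=0..10: 0:1, 1:3, 2:9, 3:27, 4:81, 5:17, 6:51, 7:40, 8:7, 9:21, 10:63.
Giant-step multiplier: 3^(-11) ≡ 3^(112-11) = 3^101 ≡ 58 (mod 113).
Giant steps γ_i = 22·58^i mod 113: γ_0=22, γ_1=33, γ_2=106, γ_3=46, γ_4=69, γ_5=47, γ_6=14, γ_7=21 (in table at j=9).
x = i·n + j = 7·11 + 9 = 86.
Check: 3^86 ≡ 22 (mod 113).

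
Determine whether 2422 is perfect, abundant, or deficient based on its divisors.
deficient

Proper divisors of 2422: sum = 1 + 2 + 7 + 14 + 173 + 346 + 1211 = 1754
Since 1754 < 2422, 2422 is deficient.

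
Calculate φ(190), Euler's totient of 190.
72

190 = 2 × 5 × 19
φ(n) = n × ∏(1 - 1/p) for each prime p dividing n
φ(190) = 190 × (1 - 1/2) × (1 - 1/5) × (1 - 1/19) = 72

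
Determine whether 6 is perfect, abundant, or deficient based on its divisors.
perfect

Proper divisors of 6: sum = 1 + 2 + 3 = 6
Since 6 = 6, 6 is perfect.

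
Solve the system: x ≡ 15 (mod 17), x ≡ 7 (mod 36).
151

Using Chinese Remainder Theorem:
M = 17 × 36 = 612
M1 = 36, M2 = 17
y1 = 36^(-1) mod 17 = 9
y2 = 17^(-1) mod 36 = 17
x = (15×36×9 + 7×17×17) mod 612 = 151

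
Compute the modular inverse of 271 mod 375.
256

gcd(271, 375) = 1, so the inverse exists.
Extended Euclidean algorithm on (375, 271):
375 = 1 × 271 + 104  ⟹  104 = (1)·375 + (-1)·271
271 = 2 × 104 + 63  ⟹  63 = (-2)·375 + (3)·271
104 = 1 × 63 + 41  ⟹  41 = (3)·375 + (-4)·271
63 = 1 × 41 + 22  ⟹  22 = (-5)·375 + (7)·271
41 = 1 × 22 + 19  ⟹  19 = (8)·375 + (-11)·271
22 = 1 × 19 + 3  ⟹  3 = (-13)·375 + (18)·271
19 = 6 × 3 + 1  ⟹  1 = (86)·375 + (-119)·271
So (-119)·271 ≡ 1 (mod 375), i.e. 271^(-1) ≡ -119 ≡ 256 (mod 375).
Check: 271 × 256 = 69376 ≡ 1 (mod 375)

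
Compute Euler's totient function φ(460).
176

460 = 2^2 × 5 × 23
φ(n) = n × ∏(1 - 1/p) for each prime p dividing n
φ(460) = 460 × (1 - 1/2) × (1 - 1/5) × (1 - 1/23) = 176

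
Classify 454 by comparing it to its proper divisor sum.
deficient

Proper divisors of 454: sum = 1 + 2 + 227 = 230
Since 230 < 454, 454 is deficient.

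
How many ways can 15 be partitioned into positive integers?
176

p(n) counts ways to write n as a sum of positive integers (order ignored).
Euler's pentagonal recurrence: p(k) = p(k-1) + p(k-2) - p(k-5) - p(k-7) + p(k-12) + p(k-15) - ... (offsets j(3j∓1)/2, signs ++--, p(0)=1, p(<0)=0).
DP table for k = 0..14: p(0)=1, p(1)=1, p(2)=2, p(3)=3, p(4)=5, p(5)=7, p(6)=11, p(7)=15, p(8)=22, p(9)=30, p(10)=42, p(11)=56, p(12)=77, p(13)=101, p(14)=135.
Final step: p(15) = p(14) + p(13) - p(10) - p(8) + p(3) + p(0)
= 135 + 101 - 42 - 22 + 3 + 1
= 176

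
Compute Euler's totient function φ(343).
294

343 = 7^3
φ(n) = n × ∏(1 - 1/p) for each prime p dividing n
φ(343) = 343 × (1 - 1/7) = 294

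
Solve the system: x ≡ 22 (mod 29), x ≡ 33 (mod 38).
109

Using Chinese Remainder Theorem:
M = 29 × 38 = 1102
M1 = 38, M2 = 29
y1 = 38^(-1) mod 29 = 13
y2 = 29^(-1) mod 38 = 21
x = (22×38×13 + 33×29×21) mod 1102 = 109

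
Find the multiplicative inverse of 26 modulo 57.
11

gcd(26, 57) = 1, so the inverse exists.
Extended Euclidean algorithm on (57, 26):
57 = 2 × 26 + 5  ⟹  5 = (1)·57 + (-2)·26
26 = 5 × 5 + 1  ⟹  1 = (-5)·57 + (11)·26
So (11)·26 ≡ 1 (mod 57), i.e. 26^(-1) ≡ 11 (mod 57).
Check: 26 × 11 = 286 ≡ 1 (mod 57)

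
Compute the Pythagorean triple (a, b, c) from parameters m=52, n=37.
(1335, 3848, 4073)

Euclid's formula: a = m² - n², b = 2mn, c = m² + n²
m = 52, n = 37
a = 52² - 37² = 2704 - 1369 = 1335
b = 2 × 52 × 37 = 3848
c = 52² + 37² = 2704 + 1369 = 4073
Verification: 1335² + 3848² = 1782225 + 14807104 = 16589329 = 4073² ✓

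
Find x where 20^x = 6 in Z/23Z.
8

Baby-step giant-step with step n = ⌈√23⌉ = 5.
Baby steps 20^j mod 23 (j:value) for j=0..4: 0:1, 1:20, 2:9, 3:19, 4:12.
Giant-step multiplier: 20^(-5) ≡ 20^(22-5) = 20^17 ≡ 7 (mod 23).
Giant steps γ_i = 6·7^i mod 23: γ_0=6, γ_1=19 (in table at j=3).
x = i·n + j = 1·5 + 3 = 8.
Check: 20^8 ≡ 6 (mod 23).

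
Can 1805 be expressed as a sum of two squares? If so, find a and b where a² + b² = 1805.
19² + 38² (a=19, b=38)

Factorization: 1805 = 5 × 19^2
By Fermat: n is sum of two squares iff every prime p ≡ 3 (mod 4) appears to even power.
All primes ≡ 3 (mod 4) appear to even power.
Search a = 0, 1, 2, … for 1805 - a² a perfect square: first hit at a = 19: 1805 - 361 = 1444 = 38².
1805 = 19² + 38² = 361 + 1444 ✓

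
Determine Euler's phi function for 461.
460

461 = 461
φ(n) = n × ∏(1 - 1/p) for each prime p dividing n
φ(461) = 461 × (1 - 1/461) = 460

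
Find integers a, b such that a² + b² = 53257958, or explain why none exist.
Not possible

Factorization: 53257958 = 2 × 13 × 127^3
By Fermat: n is sum of two squares iff every prime p ≡ 3 (mod 4) appears to even power.
Prime(s) ≡ 3 (mod 4) with odd exponent: [(127, 3)]
Therefore 53257958 cannot be expressed as a² + b².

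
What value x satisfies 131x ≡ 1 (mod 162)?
47

gcd(131, 162) = 1, so the inverse exists.
Extended Euclidean algorithm on (162, 131):
162 = 1 × 131 + 31  ⟹  31 = (1)·162 + (-1)·131
131 = 4 × 31 + 7  ⟹  7 = (-4)·162 + (5)·131
31 = 4 × 7 + 3  ⟹  3 = (17)·162 + (-21)·131
7 = 2 × 3 + 1  ⟹  1 = (-38)·162 + (47)·131
So (47)·131 ≡ 1 (mod 162), i.e. 131^(-1) ≡ 47 (mod 162).
Check: 131 × 47 = 6157 ≡ 1 (mod 162)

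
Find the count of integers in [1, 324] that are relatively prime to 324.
108

324 = 2^2 × 3^4
φ(n) = n × ∏(1 - 1/p) for each prime p dividing n
φ(324) = 324 × (1 - 1/2) × (1 - 1/3) = 108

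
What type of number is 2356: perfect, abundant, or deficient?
deficient

Proper divisors of 2356: sum = 1 + 2 + 4 + 19 + 31 + 38 + 62 + 76 + 124 + 589 + 1178 = 2124
Since 2124 < 2356, 2356 is deficient.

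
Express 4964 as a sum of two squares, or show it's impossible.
8² + 70² (a=8, b=70)

Factorization: 4964 = 2^2 × 17 × 73
By Fermat: n is sum of two squares iff every prime p ≡ 3 (mod 4) appears to even power.
All primes ≡ 3 (mod 4) appear to even power.
Search a = 0, 1, 2, … for 4964 - a² a perfect square: first hit at a = 8: 4964 - 64 = 4900 = 70².
4964 = 8² + 70² = 64 + 4900 ✓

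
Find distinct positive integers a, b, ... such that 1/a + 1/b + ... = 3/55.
1/19 + 1/523 + 1/546535

Greedy algorithm:
3/55: ceiling(55/3) = 19, use 1/19
2/1045: ceiling(1045/2) = 523, use 1/523
1/546535: ceiling(546535/1) = 546535, use 1/546535
Result: 3/55 = 1/19 + 1/523 + 1/546535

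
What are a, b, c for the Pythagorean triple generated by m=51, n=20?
(2201, 2040, 3001)

Euclid's formula: a = m² - n², b = 2mn, c = m² + n²
m = 51, n = 20
a = 51² - 20² = 2601 - 400 = 2201
b = 2 × 51 × 20 = 2040
c = 51² + 20² = 2601 + 400 = 3001
Verification: 2201² + 2040² = 4844401 + 4161600 = 9006001 = 3001² ✓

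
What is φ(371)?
312

371 = 7 × 53
φ(n) = n × ∏(1 - 1/p) for each prime p dividing n
φ(371) = 371 × (1 - 1/7) × (1 - 1/53) = 312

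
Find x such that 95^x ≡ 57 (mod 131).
27

Baby-step giant-step with step n = ⌈√131⌉ = 12.
Baby steps 95^j mod 131 (j:value) for j=0..11: 0:1, 1:95, 2:117, 3:111, 4:65, 5:18, 6:7, 7:10, 8:33, 9:122, 10:62, 11:126.
Giant-step multiplier: 95^(-12) ≡ 95^(130-12) = 95^118 ≡ 123 (mod 131).
Giant steps γ_i = 57·123^i mod 131: γ_0=57, γ_1=68, γ_2=111 (in table at j=3).
x = i·n + j = 2·12 + 3 = 27.
Check: 95^27 ≡ 57 (mod 131).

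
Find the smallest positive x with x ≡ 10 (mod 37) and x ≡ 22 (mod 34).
158

Using Chinese Remainder Theorem:
M = 37 × 34 = 1258
M1 = 34, M2 = 37
y1 = 34^(-1) mod 37 = 12
y2 = 37^(-1) mod 34 = 23
x = (10×34×12 + 22×37×23) mod 1258 = 158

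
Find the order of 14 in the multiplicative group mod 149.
148

149 is prime, so ord(14) divides φ(149) = 148.
Divisors of 148: 1, 2, 4, 37, 74, 148.
Repeated squaring: 14^1 ≡ 14, 14^2 ≡ 47, 14^4 ≡ 123, 14^8 ≡ 80, 14^16 ≡ 142, 14^32 ≡ 49, 14^64 ≡ 17, 14^128 ≡ 140 (mod 149).
Test 14^d mod 149 for each divisor d in increasing order:
14^1 ≡ 14
14^2 ≡ 47
14^4 ≡ 123
14^37 = 14^32·14^4·14^1 ≡ 44
14^74 = 14^64·14^8·14^2 ≡ 148
14^148 = 14^128·14^16·14^4 ≡ 1  ← first divisor giving 1
The order is 148.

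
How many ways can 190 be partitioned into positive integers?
1667727404093

p(n) counts ways to write n as a sum of positive integers (order ignored).
Euler's pentagonal recurrence: p(k) = p(k-1) + p(k-2) - p(k-5) - p(k-7) + p(k-12) + p(k-15) - ... (offsets j(3j∓1)/2, signs ++--, p(0)=1, p(<0)=0).
DP table for k = 0..189: p(0)=1, p(1)=1, p(2)=2, p(3)=3, p(4)=5, p(5)=7, p(6)=11, p(7)=15, p(8)=22, p(9)=30, p(10)=42, p(11)=56, p(12)=77, p(13)=101, p(14)=135, p(15)=176, p(16)=231, p(17)=297, p(18)=385, p(19)=490, p(20)=627, p(21)=792, p(22)=1002, p(23)=1255, p(24)=1575, p(25)=1958, p(26)=2436, p(27)=3010, p(28)=3718, p(29)=4565, p(30)=5604, p(31)=6842, p(32)=8349, p(33)=10143, p(34)=12310, p(35)=14883, p(36)=17977, p(37)=21637, p(38)=26015, p(39)=31185, p(40)=37338, p(41)=44583, p(42)=53174, p(43)=63261, p(44)=75175, p(45)=89134, p(46)=105558, p(47)=124754, p(48)=147273, p(49)=173525, p(50)=204226, p(51)=239943, p(52)=281589, p(53)=329931, p(54)=386155, p(55)=451276, p(56)=526823, p(57)=614154, p(58)=715220, p(59)=831820, p(60)=966467, p(61)=1121505, p(62)=1300156, p(63)=1505499, p(64)=1741630, p(65)=2012558, p(66)=2323520, p(67)=2679689, p(68)=3087735, p(69)=3554345, p(70)=4087968, p(71)=4697205, p(72)=5392783, p(73)=6185689, p(74)=7089500, p(75)=8118264, p(76)=9289091, p(77)=10619863, p(78)=12132164, p(79)=13848650, p(80)=15796476, p(81)=18004327, p(82)=20506255, p(83)=23338469, p(84)=26543660, p(85)=30167357, p(86)=34262962, p(87)=38887673, p(88)=44108109, p(89)=49995925, p(90)=56634173, p(91)=64112359, p(92)=72533807, p(93)=82010177, p(94)=92669720, p(95)=104651419, p(96)=118114304, p(97)=133230930, p(98)=150198136, p(99)=169229875, p(100)=190569292, p(101)=214481126, p(102)=241265379, p(103)=271248950, p(104)=304801365, p(105)=342325709, p(106)=384276336, p(107)=431149389, p(108)=483502844, p(109)=541946240, p(110)=607163746, p(111)=679903203, p(112)=761002156, p(113)=851376628, p(114)=952050665, p(115)=1064144451, p(116)=1188908248, p(117)=1327710076, p(118)=1482074143, p(119)=1653668665, p(120)=1844349560, p(121)=2056148051, p(122)=2291320912, p(123)=2552338241, p(124)=2841940500, p(125)=3163127352, p(126)=3519222692, p(127)=3913864295, p(128)=4351078600, p(129)=4835271870, p(130)=5371315400, p(131)=5964539504, p(132)=6620830889, p(133)=7346629512, p(134)=8149040695, p(135)=9035836076, p(136)=10015581680, p(137)=11097645016, p(138)=12292341831, p(139)=13610949895, p(140)=15065878135, p(141)=16670689208, p(142)=18440293320, p(143)=20390982757, p(144)=22540654445, p(145)=24908858009, p(146)=27517052599, p(147)=30388671978, p(148)=33549419497, p(149)=37027355200, p(150)=40853235313, p(151)=45060624582, p(152)=49686288421, p(153)=54770336324, p(154)=60356673280, p(155)=66493182097, p(156)=73232243759, p(157)=80630964769, p(158)=88751778802, p(159)=97662728555, p(160)=107438159466, p(161)=118159068427, p(162)=129913904637, p(163)=142798995930, p(164)=156919475295, p(165)=172389800255, p(166)=189334822579, p(167)=207890420102, p(168)=228204732751, p(169)=250438925115, p(170)=274768617130, p(171)=301384802048, p(172)=330495499613, p(173)=362326859895, p(174)=397125074750, p(175)=435157697830, p(176)=476715857290, p(177)=522115831195, p(178)=571701605655, p(179)=625846753120, p(180)=684957390936, p(181)=749474411781, p(182)=819876908323, p(183)=896684817527, p(184)=980462880430, p(185)=1071823774337, p(186)=1171432692373, p(187)=1280011042268, p(188)=1398341745571, p(189)=1527273599625.
Final step: p(190) = p(189) + p(188) - p(185) - p(183) + p(178) + p(175) - p(168) - p(164) + p(155) + p(150) - p(139) - p(133) + p(120) + p(113) - p(98) - p(90) + p(73) + p(64) - p(45) - p(35) + p(14) + p(3)
= 1527273599625 + 1398341745571 - 1071823774337 - 896684817527 + 571701605655 + 435157697830 - 228204732751 - 156919475295 + 66493182097 + 40853235313 - 13610949895 - 7346629512 + 1844349560 + 851376628 - 150198136 - 56634173 + 6185689 + 1741630 - 89134 - 14883 + 135 + 3
= 1667727404093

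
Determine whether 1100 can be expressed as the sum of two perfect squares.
Not possible

Factorization: 1100 = 2^2 × 5^2 × 11
By Fermat: n is sum of two squares iff every prime p ≡ 3 (mod 4) appears to even power.
Prime(s) ≡ 3 (mod 4) with odd exponent: [(11, 1)]
Therefore 1100 cannot be expressed as a² + b².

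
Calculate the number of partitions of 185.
1071823774337

p(n) counts ways to write n as a sum of positive integers (order ignored).
Euler's pentagonal recurrence: p(k) = p(k-1) + p(k-2) - p(k-5) - p(k-7) + p(k-12) + p(k-15) - ... (offsets j(3j∓1)/2, signs ++--, p(0)=1, p(<0)=0).
DP table for k = 0..184: p(0)=1, p(1)=1, p(2)=2, p(3)=3, p(4)=5, p(5)=7, p(6)=11, p(7)=15, p(8)=22, p(9)=30, p(10)=42, p(11)=56, p(12)=77, p(13)=101, p(14)=135, p(15)=176, p(16)=231, p(17)=297, p(18)=385, p(19)=490, p(20)=627, p(21)=792, p(22)=1002, p(23)=1255, p(24)=1575, p(25)=1958, p(26)=2436, p(27)=3010, p(28)=3718, p(29)=4565, p(30)=5604, p(31)=6842, p(32)=8349, p(33)=10143, p(34)=12310, p(35)=14883, p(36)=17977, p(37)=21637, p(38)=26015, p(39)=31185, p(40)=37338, p(41)=44583, p(42)=53174, p(43)=63261, p(44)=75175, p(45)=89134, p(46)=105558, p(47)=124754, p(48)=147273, p(49)=173525, p(50)=204226, p(51)=239943, p(52)=281589, p(53)=329931, p(54)=386155, p(55)=451276, p(56)=526823, p(57)=614154, p(58)=715220, p(59)=831820, p(60)=966467, p(61)=1121505, p(62)=1300156, p(63)=1505499, p(64)=1741630, p(65)=2012558, p(66)=2323520, p(67)=2679689, p(68)=3087735, p(69)=3554345, p(70)=4087968, p(71)=4697205, p(72)=5392783, p(73)=6185689, p(74)=7089500, p(75)=8118264, p(76)=9289091, p(77)=10619863, p(78)=12132164, p(79)=13848650, p(80)=15796476, p(81)=18004327, p(82)=20506255, p(83)=23338469, p(84)=26543660, p(85)=30167357, p(86)=34262962, p(87)=38887673, p(88)=44108109, p(89)=49995925, p(90)=56634173, p(91)=64112359, p(92)=72533807, p(93)=82010177, p(94)=92669720, p(95)=104651419, p(96)=118114304, p(97)=133230930, p(98)=150198136, p(99)=169229875, p(100)=190569292, p(101)=214481126, p(102)=241265379, p(103)=271248950, p(104)=304801365, p(105)=342325709, p(106)=384276336, p(107)=431149389, p(108)=483502844, p(109)=541946240, p(110)=607163746, p(111)=679903203, p(112)=761002156, p(113)=851376628, p(114)=952050665, p(115)=1064144451, p(116)=1188908248, p(117)=1327710076, p(118)=1482074143, p(119)=1653668665, p(120)=1844349560, p(121)=2056148051, p(122)=2291320912, p(123)=2552338241, p(124)=2841940500, p(125)=3163127352, p(126)=3519222692, p(127)=3913864295, p(128)=4351078600, p(129)=4835271870, p(130)=5371315400, p(131)=5964539504, p(132)=6620830889, p(133)=7346629512, p(134)=8149040695, p(135)=9035836076, p(136)=10015581680, p(137)=11097645016, p(138)=12292341831, p(139)=13610949895, p(140)=15065878135, p(141)=16670689208, p(142)=18440293320, p(143)=20390982757, p(144)=22540654445, p(145)=24908858009, p(146)=27517052599, p(147)=30388671978, p(148)=33549419497, p(149)=37027355200, p(150)=40853235313, p(151)=45060624582, p(152)=49686288421, p(153)=54770336324, p(154)=60356673280, p(155)=66493182097, p(156)=73232243759, p(157)=80630964769, p(158)=88751778802, p(159)=97662728555, p(160)=107438159466, p(161)=118159068427, p(162)=129913904637, p(163)=142798995930, p(164)=156919475295, p(165)=172389800255, p(166)=189334822579, p(167)=207890420102, p(168)=228204732751, p(169)=250438925115, p(170)=274768617130, p(171)=301384802048, p(172)=330495499613, p(173)=362326859895, p(174)=397125074750, p(175)=435157697830, p(176)=476715857290, p(177)=522115831195, p(178)=571701605655, p(179)=625846753120, p(180)=684957390936, p(181)=749474411781, p(182)=819876908323, p(183)=896684817527, p(184)=980462880430.
Final step: p(185) = p(184) + p(183) - p(180) - p(178) + p(173) + p(170) - p(163) - p(159) + p(150) + p(145) - p(134) - p(128) + p(115) + p(108) - p(93) - p(85) + p(68) + p(59) - p(40) - p(30) + p(9)
= 980462880430 + 896684817527 - 684957390936 - 571701605655 + 362326859895 + 274768617130 - 142798995930 - 97662728555 + 40853235313 + 24908858009 - 8149040695 - 4351078600 + 1064144451 + 483502844 - 82010177 - 30167357 + 3087735 + 831820 - 37338 - 5604 + 30
= 1071823774337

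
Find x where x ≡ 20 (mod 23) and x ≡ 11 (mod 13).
89

Using Chinese Remainder Theorem:
M = 23 × 13 = 299
M1 = 13, M2 = 23
y1 = 13^(-1) mod 23 = 16
y2 = 23^(-1) mod 13 = 4
x = (20×13×16 + 11×23×4) mod 299 = 89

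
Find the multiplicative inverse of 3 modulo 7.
5

gcd(3, 7) = 1, so the inverse exists.
Extended Euclidean algorithm on (7, 3):
7 = 2 × 3 + 1  ⟹  1 = (1)·7 + (-2)·3
So (-2)·3 ≡ 1 (mod 7), i.e. 3^(-1) ≡ -2 ≡ 5 (mod 7).
Check: 3 × 5 = 15 ≡ 1 (mod 7)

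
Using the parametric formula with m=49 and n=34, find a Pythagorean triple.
(1245, 3332, 3557)

Euclid's formula: a = m² - n², b = 2mn, c = m² + n²
m = 49, n = 34
a = 49² - 34² = 2401 - 1156 = 1245
b = 2 × 49 × 34 = 3332
c = 49² + 34² = 2401 + 1156 = 3557
Verification: 1245² + 3332² = 1550025 + 11102224 = 12652249 = 3557² ✓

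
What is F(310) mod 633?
143

Matrix identity: Q^n = [[F_(n+1), F_n], [F_n, F_(n-1)]] with Q = [[1,1],[1,0]].
n = 310 = 100110110₂. Square-and-multiply, entries mod 633:
Q^1 = [[1,1],[1,0]]
Q^2 = (Q^1)² = [[2,1],[1,1]]
Q^4 = (Q^2)² = [[5,3],[3,2]]
Q^9 = (Q^4)²·Q = [[55,34],[34,21]]
Q^19 = (Q^9)²·Q = [[435,383],[383,52]]
Q^38 = (Q^19)² = [[424,419],[419,5]]
Q^77 = (Q^38)²·Q = [[203,224],[224,612]]
Q^155 = (Q^77)²·Q = [[489,233],[233,256]]
Q^310 = (Q^155)² = [[331,143],[143,188]]
F_310 mod 633 = Q^310[0][1] = 143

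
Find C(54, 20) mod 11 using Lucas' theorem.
7

Using Lucas' theorem:
Write n=54 and k=20 in base 11:
n in base 11: [4, 10]
k in base 11: [1, 9]
C(54,20) mod 11 = ∏ C(n_i, k_i) mod 11
Digit binomials (mod 11): C(4,1) = 4; C(10,9) = 10
Product: 4 × 10 = 40 ≡ 7 (mod 11)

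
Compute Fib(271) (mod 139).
5

Matrix identity: Q^n = [[F_(n+1), F_n], [F_n, F_(n-1)]] with Q = [[1,1],[1,0]].
n = 271 = 100001111₂. Square-and-multiply, entries mod 139:
Q^1 = [[1,1],[1,0]]
Q^2 = (Q^1)² = [[2,1],[1,1]]
Q^4 = (Q^2)² = [[5,3],[3,2]]
Q^8 = (Q^4)² = [[34,21],[21,13]]
Q^16 = (Q^8)² = [[68,14],[14,54]]
Q^33 = (Q^16)²·Q = [[134,94],[94,40]]
Q^67 = (Q^33)²·Q = [[58,104],[104,93]]
Q^135 = (Q^67)²·Q = [[138,2],[2,136]]
Q^271 = (Q^135)²·Q = [[136,5],[5,131]]
F_271 mod 139 = Q^271[0][1] = 5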